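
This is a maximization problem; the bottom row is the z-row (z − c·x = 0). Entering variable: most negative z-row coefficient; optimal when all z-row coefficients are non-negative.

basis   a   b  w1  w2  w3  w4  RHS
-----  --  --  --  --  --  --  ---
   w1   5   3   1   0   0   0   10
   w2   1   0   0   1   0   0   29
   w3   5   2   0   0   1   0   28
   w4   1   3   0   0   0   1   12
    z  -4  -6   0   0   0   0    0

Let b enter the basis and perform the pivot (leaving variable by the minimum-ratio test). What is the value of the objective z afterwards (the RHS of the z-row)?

20

Ratio test on column b — row 1: 10/3 = 10/3; row 2: entry 0 ≤ 0; row 3: 28/2 = 14; row 4: 12/3 = 4. Minimum is 10/3 at row 1 (w1 leaves); pivot element 3.
Pivot on row 1; the z-row RHS becomes 0 − (-6)·(10/3) = 20.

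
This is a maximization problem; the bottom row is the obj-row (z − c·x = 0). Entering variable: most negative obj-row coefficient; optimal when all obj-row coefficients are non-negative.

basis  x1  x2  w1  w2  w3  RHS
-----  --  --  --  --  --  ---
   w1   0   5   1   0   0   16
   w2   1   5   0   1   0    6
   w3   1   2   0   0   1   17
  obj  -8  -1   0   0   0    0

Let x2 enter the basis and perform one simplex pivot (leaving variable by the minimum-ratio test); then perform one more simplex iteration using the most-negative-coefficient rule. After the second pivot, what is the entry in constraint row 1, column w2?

Ratio test on column x2 — row 1: 16/5 = 16/5; row 2: 6/5 = 6/5; row 3: 17/2 = 17/2. Minimum is 6/5 at row 2 (w2 leaves); pivot element 5.
Divide row 2 by 5; eliminate column x2 from the other rows.
Second iteration: most negative obj-row entry is -39/5 in column x1, so x1 enters.
Ratio test on column x1 — row 1: entry -1 ≤ 0; row 2: (6/5)/(1/5) = 6; row 3: (73/5)/(3/5) = 73/3. Minimum is 6 at row 2 (x2 leaves); pivot element 1/5.
Divide row 2 by 1/5; eliminate column x1 from the other rows.
After both pivots, the entry at constraint row 1, column w2 is 0.

0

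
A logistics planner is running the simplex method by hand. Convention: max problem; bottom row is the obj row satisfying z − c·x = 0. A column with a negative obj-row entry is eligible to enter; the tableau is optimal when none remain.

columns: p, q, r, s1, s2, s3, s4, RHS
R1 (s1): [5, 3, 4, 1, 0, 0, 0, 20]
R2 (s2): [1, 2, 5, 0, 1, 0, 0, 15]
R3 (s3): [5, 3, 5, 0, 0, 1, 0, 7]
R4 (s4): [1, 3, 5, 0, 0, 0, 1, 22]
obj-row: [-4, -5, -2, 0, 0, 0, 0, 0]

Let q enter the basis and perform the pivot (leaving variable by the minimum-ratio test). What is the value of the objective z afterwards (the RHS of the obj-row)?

Ratio test on column q — row 1: 20/3 = 20/3; row 2: 15/2 = 15/2; row 3: 7/3 = 7/3; row 4: 22/3 = 22/3. Minimum is 7/3 at row 3 (s3 leaves); pivot element 3.
Pivot on row 3; the obj-row RHS becomes 0 − (-5)·(7/3) = 35/3.

35/3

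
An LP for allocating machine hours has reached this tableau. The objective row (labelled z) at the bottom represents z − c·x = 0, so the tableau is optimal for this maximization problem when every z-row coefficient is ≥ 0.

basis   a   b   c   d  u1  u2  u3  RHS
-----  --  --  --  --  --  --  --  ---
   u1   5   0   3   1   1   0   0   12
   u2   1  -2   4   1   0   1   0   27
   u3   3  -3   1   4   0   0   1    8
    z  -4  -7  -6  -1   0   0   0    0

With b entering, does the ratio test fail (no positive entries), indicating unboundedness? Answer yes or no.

yes

Every constraint-row entry in column b is ≤ 0, so increasing b is unbounded.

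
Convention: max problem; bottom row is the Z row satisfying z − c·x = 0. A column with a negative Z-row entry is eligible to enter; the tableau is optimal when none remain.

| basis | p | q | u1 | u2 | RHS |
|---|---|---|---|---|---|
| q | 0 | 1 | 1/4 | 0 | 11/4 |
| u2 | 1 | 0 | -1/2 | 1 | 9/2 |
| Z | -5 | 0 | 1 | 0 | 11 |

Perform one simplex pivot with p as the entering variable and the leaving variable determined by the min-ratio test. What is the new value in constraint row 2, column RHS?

Ratio test on column p — row 1: entry 0 ≤ 0; row 2: (9/2)/1 = 9/2. Minimum is 9/2 at row 2 (u2 leaves); pivot element 1.
Divide row 2 by 1; eliminate column p from the other rows.
In the new row 2, the RHS entry is the old entry divided by the pivot: (9/2)/1 = 9/2.

9/2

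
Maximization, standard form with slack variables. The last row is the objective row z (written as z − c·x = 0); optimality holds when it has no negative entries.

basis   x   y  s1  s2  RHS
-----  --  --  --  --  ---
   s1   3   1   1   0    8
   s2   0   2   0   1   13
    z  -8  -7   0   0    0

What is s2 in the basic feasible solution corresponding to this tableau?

13

s2 is basic (row 2); its value is the RHS of that row, 13.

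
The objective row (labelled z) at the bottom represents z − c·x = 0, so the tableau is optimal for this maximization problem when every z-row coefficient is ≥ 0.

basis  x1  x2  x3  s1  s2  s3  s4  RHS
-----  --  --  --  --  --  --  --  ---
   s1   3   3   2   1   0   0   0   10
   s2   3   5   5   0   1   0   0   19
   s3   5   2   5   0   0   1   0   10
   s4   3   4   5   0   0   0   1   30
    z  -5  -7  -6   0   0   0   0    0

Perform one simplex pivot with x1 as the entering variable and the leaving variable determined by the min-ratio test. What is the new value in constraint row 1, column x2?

9/5

Ratio test on column x1 — row 1: 10/3 = 10/3; row 2: 19/3 = 19/3; row 3: 10/5 = 2; row 4: 30/3 = 10. Minimum is 2 at row 3 (s3 leaves); pivot element 5.
Divide row 3 by 5; eliminate column x1 from the other rows.
Row 1 update in column x2: 3 − 3·(2/5) = 9/5.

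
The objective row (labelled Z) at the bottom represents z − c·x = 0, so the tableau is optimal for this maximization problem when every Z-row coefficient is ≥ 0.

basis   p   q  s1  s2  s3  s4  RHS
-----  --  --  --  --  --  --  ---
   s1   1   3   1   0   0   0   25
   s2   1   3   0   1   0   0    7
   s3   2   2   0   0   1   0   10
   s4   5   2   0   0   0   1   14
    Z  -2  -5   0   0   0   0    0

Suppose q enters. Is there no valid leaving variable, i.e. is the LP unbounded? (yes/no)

Column q has positive entries in row(s) 1, 2, 3, 4, so the ratio test bounds it — not unbounded.

no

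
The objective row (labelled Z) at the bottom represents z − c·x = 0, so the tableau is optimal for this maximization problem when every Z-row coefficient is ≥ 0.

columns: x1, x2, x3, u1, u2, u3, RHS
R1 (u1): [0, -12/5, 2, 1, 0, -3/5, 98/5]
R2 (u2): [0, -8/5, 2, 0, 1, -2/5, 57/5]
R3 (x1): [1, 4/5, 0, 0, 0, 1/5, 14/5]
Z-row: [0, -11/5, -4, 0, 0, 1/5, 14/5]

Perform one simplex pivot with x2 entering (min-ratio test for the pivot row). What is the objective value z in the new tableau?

21/2

Ratio test on column x2 — row 1: entry -12/5 ≤ 0; row 2: entry -8/5 ≤ 0; row 3: (14/5)/(4/5) = 7/2. Minimum is 7/2 at row 3 (x1 leaves); pivot element 4/5.
Pivot on row 3; the Z-row RHS becomes 14/5 − (-11/5)·(7/2) = 21/2.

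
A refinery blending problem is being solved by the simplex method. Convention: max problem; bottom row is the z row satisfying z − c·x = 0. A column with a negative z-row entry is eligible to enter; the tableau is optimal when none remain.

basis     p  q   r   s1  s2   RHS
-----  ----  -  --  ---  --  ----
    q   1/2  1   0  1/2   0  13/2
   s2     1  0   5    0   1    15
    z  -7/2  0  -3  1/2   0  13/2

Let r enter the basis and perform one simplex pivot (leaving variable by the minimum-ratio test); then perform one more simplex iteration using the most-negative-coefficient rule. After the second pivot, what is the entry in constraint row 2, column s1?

Ratio test on column r — row 1: entry 0 ≤ 0; row 2: 15/5 = 3. Minimum is 3 at row 2 (s2 leaves); pivot element 5.
Divide row 2 by 5; eliminate column r from the other rows.
Second iteration: most negative z-row entry is -29/10 in column p, so p enters.
Ratio test on column p — row 1: (13/2)/(1/2) = 13; row 2: 3/(1/5) = 15. Minimum is 13 at row 1 (q leaves); pivot element 1/2.
Divide row 1 by 1/2; eliminate column p from the other rows.
After both pivots, the entry at constraint row 2, column s1 is -1/5.

-1/5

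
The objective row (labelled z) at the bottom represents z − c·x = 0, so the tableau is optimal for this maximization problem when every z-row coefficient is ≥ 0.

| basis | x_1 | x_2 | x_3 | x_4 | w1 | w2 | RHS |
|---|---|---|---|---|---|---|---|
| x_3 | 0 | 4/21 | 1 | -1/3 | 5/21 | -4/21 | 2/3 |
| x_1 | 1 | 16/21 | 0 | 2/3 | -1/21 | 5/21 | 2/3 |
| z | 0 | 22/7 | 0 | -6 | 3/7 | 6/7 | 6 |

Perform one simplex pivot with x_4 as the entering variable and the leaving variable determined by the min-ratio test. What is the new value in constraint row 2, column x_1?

Ratio test on column x_4 — row 1: entry -1/3 ≤ 0; row 2: (2/3)/(2/3) = 1. Minimum is 1 at row 2 (x_1 leaves); pivot element 2/3.
Divide row 2 by 2/3; eliminate column x_4 from the other rows.
In the new row 2, the x_1 entry is the old entry divided by the pivot: 1/(2/3) = 3/2.

3/2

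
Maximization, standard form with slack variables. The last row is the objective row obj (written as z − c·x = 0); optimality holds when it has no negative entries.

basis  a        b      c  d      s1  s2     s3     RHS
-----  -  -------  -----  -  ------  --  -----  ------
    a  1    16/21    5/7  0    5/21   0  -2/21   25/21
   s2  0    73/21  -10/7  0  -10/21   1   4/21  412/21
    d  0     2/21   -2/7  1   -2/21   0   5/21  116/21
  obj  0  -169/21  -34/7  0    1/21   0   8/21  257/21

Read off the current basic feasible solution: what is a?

a is basic (row 1); its value is the RHS of that row, 25/21.

25/21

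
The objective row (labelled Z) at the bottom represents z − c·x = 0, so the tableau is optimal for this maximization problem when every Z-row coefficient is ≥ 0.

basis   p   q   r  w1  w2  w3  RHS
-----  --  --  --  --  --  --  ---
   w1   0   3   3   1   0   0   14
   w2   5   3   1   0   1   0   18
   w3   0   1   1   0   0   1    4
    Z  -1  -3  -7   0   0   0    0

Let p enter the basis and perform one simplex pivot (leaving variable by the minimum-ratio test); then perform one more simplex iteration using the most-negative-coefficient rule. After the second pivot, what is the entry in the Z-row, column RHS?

Ratio test on column p — row 1: entry 0 ≤ 0; row 2: 18/5 = 18/5; row 3: entry 0 ≤ 0. Minimum is 18/5 at row 2 (w2 leaves); pivot element 5.
Divide row 2 by 5; eliminate column p from the other rows.
Second iteration: most negative Z-row entry is -34/5 in column r, so r enters.
Ratio test on column r — row 1: 14/3 = 14/3; row 2: (18/5)/(1/5) = 18; row 3: 4/1 = 4. Minimum is 4 at row 3 (w3 leaves); pivot element 1.
Divide row 3 by 1; eliminate column r from the other rows.
After both pivots, the entry at the Z-row, column RHS is 154/5.

154/5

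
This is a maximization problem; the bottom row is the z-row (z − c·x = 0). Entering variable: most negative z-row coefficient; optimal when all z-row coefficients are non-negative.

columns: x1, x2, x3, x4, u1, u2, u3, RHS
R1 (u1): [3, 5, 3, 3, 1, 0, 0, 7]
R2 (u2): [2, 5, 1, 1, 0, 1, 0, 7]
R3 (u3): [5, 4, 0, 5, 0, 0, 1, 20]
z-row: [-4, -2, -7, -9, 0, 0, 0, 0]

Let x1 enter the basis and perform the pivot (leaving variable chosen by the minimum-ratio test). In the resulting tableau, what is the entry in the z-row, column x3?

Ratio test on column x1 — row 1: 7/3 = 7/3; row 2: 7/2 = 7/2; row 3: 20/5 = 4. Minimum is 7/3 at row 1 (u1 leaves); pivot element 3.
Divide row 1 by 3; eliminate column x1 from the other rows.
z-row update in column x3: -7 − (-4)·1 = -3.

-3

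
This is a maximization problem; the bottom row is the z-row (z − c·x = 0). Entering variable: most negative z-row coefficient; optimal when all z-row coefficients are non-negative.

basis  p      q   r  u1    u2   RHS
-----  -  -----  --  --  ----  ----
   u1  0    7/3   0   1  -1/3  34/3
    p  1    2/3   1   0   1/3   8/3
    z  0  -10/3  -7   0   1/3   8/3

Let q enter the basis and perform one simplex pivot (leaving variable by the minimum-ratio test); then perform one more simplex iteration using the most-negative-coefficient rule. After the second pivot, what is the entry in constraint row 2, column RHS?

Ratio test on column q — row 1: (34/3)/(7/3) = 34/7; row 2: (8/3)/(2/3) = 4. Minimum is 4 at row 2 (p leaves); pivot element 2/3.
Divide row 2 by 2/3; eliminate column q from the other rows.
Second iteration: most negative z-row entry is -2 in column r, so r enters.
Ratio test on column r — row 1: entry -7/2 ≤ 0; row 2: 4/(3/2) = 8/3. Minimum is 8/3 at row 2 (q leaves); pivot element 3/2.
Divide row 2 by 3/2; eliminate column r from the other rows.
After both pivots, the entry at constraint row 2, column RHS is 8/3.

8/3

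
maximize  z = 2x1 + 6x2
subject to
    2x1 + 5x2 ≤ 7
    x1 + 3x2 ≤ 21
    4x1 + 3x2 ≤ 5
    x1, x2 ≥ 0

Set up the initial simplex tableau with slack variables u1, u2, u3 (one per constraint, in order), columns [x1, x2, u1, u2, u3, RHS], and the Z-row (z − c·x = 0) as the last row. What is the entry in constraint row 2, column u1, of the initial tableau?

0

Slack u1 belongs to constraint 1; its column is the unit vector e_1, so the entry in row 2 is 0.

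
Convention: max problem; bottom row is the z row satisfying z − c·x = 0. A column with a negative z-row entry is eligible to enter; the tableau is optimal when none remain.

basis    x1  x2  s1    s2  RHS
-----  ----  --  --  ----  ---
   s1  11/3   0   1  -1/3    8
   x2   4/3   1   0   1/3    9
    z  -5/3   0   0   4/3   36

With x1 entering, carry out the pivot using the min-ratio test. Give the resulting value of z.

436/11

Ratio test on column x1 — row 1: 8/(11/3) = 24/11; row 2: 9/(4/3) = 27/4. Minimum is 24/11 at row 1 (s1 leaves); pivot element 11/3.
Pivot on row 1; the z-row RHS becomes 36 − (-5/3)·(24/11) = 436/11.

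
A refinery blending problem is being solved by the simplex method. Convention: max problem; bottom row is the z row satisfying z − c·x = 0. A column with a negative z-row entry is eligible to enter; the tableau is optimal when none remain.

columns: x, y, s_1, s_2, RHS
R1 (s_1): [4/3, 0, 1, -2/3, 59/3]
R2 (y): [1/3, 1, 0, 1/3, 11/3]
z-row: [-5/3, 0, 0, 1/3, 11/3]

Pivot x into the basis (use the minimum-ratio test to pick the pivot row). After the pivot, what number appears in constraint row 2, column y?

Ratio test on column x — row 1: (59/3)/(4/3) = 59/4; row 2: (11/3)/(1/3) = 11. Minimum is 11 at row 2 (y leaves); pivot element 1/3.
Divide row 2 by 1/3; eliminate column x from the other rows.
In the new row 2, the y entry is the old entry divided by the pivot: 1/(1/3) = 3.

3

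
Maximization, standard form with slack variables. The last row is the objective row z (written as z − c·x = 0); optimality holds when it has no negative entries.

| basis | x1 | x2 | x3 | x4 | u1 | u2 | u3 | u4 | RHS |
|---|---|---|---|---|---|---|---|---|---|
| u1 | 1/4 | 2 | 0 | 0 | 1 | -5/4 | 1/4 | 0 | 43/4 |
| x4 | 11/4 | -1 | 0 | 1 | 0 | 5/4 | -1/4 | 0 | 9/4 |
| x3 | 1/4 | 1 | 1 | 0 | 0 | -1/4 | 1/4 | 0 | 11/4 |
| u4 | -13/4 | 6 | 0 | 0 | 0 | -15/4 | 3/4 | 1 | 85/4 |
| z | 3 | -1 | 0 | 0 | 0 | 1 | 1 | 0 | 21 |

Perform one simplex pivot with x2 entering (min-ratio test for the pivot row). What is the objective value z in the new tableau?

95/4

Ratio test on column x2 — row 1: (43/4)/2 = 43/8; row 2: entry -1 ≤ 0; row 3: (11/4)/1 = 11/4; row 4: (85/4)/6 = 85/24. Minimum is 11/4 at row 3 (x3 leaves); pivot element 1.
Pivot on row 3; the z-row RHS becomes 21 − (-1)·(11/4) = 95/4.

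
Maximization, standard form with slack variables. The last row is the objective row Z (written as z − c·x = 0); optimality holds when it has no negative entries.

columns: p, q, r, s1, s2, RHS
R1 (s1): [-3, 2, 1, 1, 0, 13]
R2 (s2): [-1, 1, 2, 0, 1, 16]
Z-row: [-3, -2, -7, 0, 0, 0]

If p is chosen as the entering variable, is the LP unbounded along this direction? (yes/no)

Every constraint-row entry in column p is ≤ 0, so increasing p is unbounded.

yes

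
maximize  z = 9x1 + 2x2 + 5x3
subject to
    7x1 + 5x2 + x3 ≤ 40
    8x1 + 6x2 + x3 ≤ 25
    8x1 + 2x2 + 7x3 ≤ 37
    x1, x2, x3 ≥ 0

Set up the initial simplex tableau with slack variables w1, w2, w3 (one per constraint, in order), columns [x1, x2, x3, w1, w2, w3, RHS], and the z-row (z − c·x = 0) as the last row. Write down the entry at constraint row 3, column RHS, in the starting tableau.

37

The RHS of constraint 3 is b_3 = 37.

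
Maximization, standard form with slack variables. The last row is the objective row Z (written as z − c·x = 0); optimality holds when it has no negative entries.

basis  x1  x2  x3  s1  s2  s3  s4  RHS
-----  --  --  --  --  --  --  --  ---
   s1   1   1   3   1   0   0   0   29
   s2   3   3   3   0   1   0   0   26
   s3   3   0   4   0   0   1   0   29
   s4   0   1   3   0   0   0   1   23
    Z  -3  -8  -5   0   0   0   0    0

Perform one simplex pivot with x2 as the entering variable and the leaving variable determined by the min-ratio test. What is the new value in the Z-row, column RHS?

Ratio test on column x2 — row 1: 29/1 = 29; row 2: 26/3 = 26/3; row 3: entry 0 ≤ 0; row 4: 23/1 = 23. Minimum is 26/3 at row 2 (s2 leaves); pivot element 3.
Divide row 2 by 3; eliminate column x2 from the other rows.
Z-row update in column RHS: 0 − (-8)·(26/3) = 208/3.

208/3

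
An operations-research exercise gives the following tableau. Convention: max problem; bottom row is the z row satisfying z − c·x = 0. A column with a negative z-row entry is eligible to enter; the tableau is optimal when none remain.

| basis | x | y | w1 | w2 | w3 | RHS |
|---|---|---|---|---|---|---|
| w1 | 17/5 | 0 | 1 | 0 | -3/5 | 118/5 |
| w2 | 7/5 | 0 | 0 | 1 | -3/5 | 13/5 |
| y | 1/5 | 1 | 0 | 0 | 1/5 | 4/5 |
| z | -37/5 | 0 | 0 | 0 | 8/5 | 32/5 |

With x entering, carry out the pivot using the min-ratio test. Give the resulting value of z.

Ratio test on column x — row 1: (118/5)/(17/5) = 118/17; row 2: (13/5)/(7/5) = 13/7; row 3: (4/5)/(1/5) = 4. Minimum is 13/7 at row 2 (w2 leaves); pivot element 7/5.
Pivot on row 2; the z-row RHS becomes 32/5 − (-37/5)·(13/7) = 141/7.

141/7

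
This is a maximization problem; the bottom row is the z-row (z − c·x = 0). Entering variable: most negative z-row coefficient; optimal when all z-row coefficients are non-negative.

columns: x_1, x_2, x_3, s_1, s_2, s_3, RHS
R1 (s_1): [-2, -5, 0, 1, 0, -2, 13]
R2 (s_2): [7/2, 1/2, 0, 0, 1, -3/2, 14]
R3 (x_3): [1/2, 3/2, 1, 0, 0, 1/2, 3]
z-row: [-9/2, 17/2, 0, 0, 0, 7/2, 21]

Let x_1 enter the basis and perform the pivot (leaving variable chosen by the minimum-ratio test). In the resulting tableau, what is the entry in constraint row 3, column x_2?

10/7

Ratio test on column x_1 — row 1: entry -2 ≤ 0; row 2: 14/(7/2) = 4; row 3: 3/(1/2) = 6. Minimum is 4 at row 2 (s_2 leaves); pivot element 7/2.
Divide row 2 by 7/2; eliminate column x_1 from the other rows.
Row 3 update in column x_2: 3/2 − (1/2)·(1/7) = 10/7.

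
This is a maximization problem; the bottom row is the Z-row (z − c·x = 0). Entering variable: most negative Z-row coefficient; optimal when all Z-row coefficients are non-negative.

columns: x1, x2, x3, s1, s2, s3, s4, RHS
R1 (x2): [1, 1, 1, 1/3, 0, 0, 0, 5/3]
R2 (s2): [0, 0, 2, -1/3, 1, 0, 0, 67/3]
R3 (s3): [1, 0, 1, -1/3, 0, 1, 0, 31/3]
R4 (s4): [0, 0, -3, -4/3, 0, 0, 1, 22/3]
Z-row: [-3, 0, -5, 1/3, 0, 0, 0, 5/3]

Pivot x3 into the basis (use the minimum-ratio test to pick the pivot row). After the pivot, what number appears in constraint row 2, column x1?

-2

Ratio test on column x3 — row 1: (5/3)/1 = 5/3; row 2: (67/3)/2 = 67/6; row 3: (31/3)/1 = 31/3; row 4: entry -3 ≤ 0. Minimum is 5/3 at row 1 (x2 leaves); pivot element 1.
Divide row 1 by 1; eliminate column x3 from the other rows.
Row 2 update in column x1: 0 − 2·1 = -2.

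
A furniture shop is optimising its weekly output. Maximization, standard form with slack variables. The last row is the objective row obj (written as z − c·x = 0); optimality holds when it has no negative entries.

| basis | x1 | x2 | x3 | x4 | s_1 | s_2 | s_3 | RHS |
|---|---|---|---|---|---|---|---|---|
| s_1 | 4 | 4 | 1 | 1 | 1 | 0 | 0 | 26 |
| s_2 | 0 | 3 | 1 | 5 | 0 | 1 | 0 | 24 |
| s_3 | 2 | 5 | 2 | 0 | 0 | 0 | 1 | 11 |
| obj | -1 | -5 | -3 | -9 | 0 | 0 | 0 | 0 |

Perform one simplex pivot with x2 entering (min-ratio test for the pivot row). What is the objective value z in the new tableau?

Ratio test on column x2 — row 1: 26/4 = 13/2; row 2: 24/3 = 8; row 3: 11/5 = 11/5. Minimum is 11/5 at row 3 (s_3 leaves); pivot element 5.
Pivot on row 3; the obj-row RHS becomes 0 − (-5)·(11/5) = 11.

11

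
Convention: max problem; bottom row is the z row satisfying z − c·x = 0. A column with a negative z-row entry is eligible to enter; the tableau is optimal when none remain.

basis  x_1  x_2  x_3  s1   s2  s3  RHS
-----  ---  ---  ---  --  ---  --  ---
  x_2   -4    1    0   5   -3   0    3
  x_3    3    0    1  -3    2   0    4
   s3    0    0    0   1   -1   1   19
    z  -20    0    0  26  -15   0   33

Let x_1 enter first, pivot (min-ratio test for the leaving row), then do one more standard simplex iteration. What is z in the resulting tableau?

63

Ratio test on column x_1 — row 1: entry -4 ≤ 0; row 2: 4/3 = 4/3; row 3: entry 0 ≤ 0. Minimum is 4/3 at row 2 (x_3 leaves); pivot element 3.
Pivot on row 2; the z-row RHS becomes 33 − (-20)·(4/3) = 179/3.
Next entering variable (most negative z-row entry -5/3): s2.
Ratio test on column s2 — row 1: entry -1/3 ≤ 0; row 2: (4/3)/(2/3) = 2; row 3: entry -1 ≤ 0. Minimum is 2 at row 2 (x_1 leaves); pivot element 2/3.
After the second pivot the z-row RHS is 179/3 − (-5/3)·2 = 63.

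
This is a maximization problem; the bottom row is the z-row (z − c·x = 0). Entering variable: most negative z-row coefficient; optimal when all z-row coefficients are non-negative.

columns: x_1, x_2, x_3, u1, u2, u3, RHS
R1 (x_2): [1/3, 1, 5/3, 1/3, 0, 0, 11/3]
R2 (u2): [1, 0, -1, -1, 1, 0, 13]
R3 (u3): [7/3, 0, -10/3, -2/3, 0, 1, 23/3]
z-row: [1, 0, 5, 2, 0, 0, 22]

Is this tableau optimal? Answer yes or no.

Every z-row coefficient is ≥ 0, so the tableau is optimal.

yes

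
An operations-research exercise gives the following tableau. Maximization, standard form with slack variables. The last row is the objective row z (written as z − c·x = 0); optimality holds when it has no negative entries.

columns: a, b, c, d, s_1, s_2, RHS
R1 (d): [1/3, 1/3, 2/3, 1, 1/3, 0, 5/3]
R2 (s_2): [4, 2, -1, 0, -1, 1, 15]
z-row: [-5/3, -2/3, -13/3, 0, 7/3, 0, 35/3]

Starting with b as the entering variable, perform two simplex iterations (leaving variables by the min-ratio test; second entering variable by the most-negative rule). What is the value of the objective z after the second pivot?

45/2

Ratio test on column b — row 1: (5/3)/(1/3) = 5; row 2: 15/2 = 15/2. Minimum is 5 at row 1 (d leaves); pivot element 1/3.
Pivot on row 1; the z-row RHS becomes 35/3 − (-2/3)·5 = 15.
Next entering variable (most negative z-row entry -3): c.
Ratio test on column c — row 1: 5/2 = 5/2; row 2: entry -5 ≤ 0. Minimum is 5/2 at row 1 (b leaves); pivot element 2.
After the second pivot the z-row RHS is 15 − (-3)·(5/2) = 45/2.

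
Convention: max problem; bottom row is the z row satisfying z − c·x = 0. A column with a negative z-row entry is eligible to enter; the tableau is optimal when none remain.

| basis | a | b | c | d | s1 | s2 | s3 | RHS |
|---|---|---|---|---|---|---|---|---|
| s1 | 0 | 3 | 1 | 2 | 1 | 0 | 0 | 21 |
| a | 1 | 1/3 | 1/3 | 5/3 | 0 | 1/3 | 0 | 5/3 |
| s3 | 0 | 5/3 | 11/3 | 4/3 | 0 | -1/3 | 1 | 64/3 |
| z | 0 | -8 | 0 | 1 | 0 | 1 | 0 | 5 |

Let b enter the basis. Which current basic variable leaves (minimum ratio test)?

Column b entries and ratios — s1: 21/3 = 7; a: (5/3)/(1/3) = 5; s3: (64/3)/(5/3) = 64/5.
Smallest ratio is 5 in the row of a, so a leaves.

a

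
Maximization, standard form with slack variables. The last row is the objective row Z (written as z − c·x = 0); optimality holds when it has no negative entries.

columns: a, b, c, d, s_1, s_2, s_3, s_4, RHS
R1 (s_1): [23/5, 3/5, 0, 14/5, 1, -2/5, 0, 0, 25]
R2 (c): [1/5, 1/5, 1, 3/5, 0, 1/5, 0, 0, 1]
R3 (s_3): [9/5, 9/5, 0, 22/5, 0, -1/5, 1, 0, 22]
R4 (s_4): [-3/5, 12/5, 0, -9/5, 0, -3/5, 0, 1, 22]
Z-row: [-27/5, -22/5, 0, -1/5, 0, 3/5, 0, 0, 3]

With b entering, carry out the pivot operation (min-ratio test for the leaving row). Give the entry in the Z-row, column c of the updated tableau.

22

Ratio test on column b — row 1: 25/(3/5) = 125/3; row 2: 1/(1/5) = 5; row 3: 22/(9/5) = 110/9; row 4: 22/(12/5) = 55/6. Minimum is 5 at row 2 (c leaves); pivot element 1/5.
Divide row 2 by 1/5; eliminate column b from the other rows.
Z-row update in column c: 0 − (-22/5)·5 = 22.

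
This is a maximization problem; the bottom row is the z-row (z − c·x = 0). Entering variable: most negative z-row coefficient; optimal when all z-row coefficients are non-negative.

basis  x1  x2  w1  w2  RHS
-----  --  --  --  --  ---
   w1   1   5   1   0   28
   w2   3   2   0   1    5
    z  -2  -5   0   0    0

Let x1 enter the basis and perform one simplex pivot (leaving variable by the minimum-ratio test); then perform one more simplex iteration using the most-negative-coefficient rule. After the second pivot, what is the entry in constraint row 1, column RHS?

Ratio test on column x1 — row 1: 28/1 = 28; row 2: 5/3 = 5/3. Minimum is 5/3 at row 2 (w2 leaves); pivot element 3.
Divide row 2 by 3; eliminate column x1 from the other rows.
Second iteration: most negative z-row entry is -11/3 in column x2, so x2 enters.
Ratio test on column x2 — row 1: (79/3)/(13/3) = 79/13; row 2: (5/3)/(2/3) = 5/2. Minimum is 5/2 at row 2 (x1 leaves); pivot element 2/3.
Divide row 2 by 2/3; eliminate column x2 from the other rows.
After both pivots, the entry at constraint row 1, column RHS is 31/2.

31/2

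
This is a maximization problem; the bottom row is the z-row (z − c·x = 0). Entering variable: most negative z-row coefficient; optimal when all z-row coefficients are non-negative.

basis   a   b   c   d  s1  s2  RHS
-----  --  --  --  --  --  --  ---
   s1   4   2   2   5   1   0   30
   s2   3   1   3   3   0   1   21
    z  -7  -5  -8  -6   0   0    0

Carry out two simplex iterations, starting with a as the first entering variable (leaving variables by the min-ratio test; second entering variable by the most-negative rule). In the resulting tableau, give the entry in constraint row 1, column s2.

-2

Ratio test on column a — row 1: 30/4 = 15/2; row 2: 21/3 = 7. Minimum is 7 at row 2 (s2 leaves); pivot element 3.
Divide row 2 by 3; eliminate column a from the other rows.
Second iteration: most negative z-row entry is -8/3 in column b, so b enters.
Ratio test on column b — row 1: 2/(2/3) = 3; row 2: 7/(1/3) = 21. Minimum is 3 at row 1 (s1 leaves); pivot element 2/3.
Divide row 1 by 2/3; eliminate column b from the other rows.
After both pivots, the entry at constraint row 1, column s2 is -2.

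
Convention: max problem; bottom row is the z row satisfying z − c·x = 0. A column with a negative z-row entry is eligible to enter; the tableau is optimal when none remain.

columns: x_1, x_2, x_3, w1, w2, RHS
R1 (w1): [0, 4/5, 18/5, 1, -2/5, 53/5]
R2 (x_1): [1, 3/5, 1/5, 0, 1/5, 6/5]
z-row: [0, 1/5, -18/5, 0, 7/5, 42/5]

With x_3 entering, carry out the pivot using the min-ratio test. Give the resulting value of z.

19

Ratio test on column x_3 — row 1: (53/5)/(18/5) = 53/18; row 2: (6/5)/(1/5) = 6. Minimum is 53/18 at row 1 (w1 leaves); pivot element 18/5.
Pivot on row 1; the z-row RHS becomes 42/5 − (-18/5)·(53/18) = 19.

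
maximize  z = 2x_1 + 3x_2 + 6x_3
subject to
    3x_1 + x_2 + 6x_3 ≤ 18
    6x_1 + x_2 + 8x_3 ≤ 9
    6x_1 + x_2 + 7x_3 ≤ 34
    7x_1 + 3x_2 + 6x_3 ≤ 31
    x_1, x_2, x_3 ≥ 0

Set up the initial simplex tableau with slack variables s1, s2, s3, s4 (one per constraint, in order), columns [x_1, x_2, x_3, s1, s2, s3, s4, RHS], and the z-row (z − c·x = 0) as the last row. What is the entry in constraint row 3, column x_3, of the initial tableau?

7

Constraint 3 has coefficient 7 on x_3.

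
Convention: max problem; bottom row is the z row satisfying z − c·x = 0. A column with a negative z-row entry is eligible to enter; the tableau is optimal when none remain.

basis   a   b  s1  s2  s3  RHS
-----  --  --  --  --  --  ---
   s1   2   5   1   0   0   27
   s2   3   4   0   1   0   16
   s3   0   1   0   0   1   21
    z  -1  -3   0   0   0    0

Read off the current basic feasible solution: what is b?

b is not in the basis, so in the current basic feasible solution b = 0.

0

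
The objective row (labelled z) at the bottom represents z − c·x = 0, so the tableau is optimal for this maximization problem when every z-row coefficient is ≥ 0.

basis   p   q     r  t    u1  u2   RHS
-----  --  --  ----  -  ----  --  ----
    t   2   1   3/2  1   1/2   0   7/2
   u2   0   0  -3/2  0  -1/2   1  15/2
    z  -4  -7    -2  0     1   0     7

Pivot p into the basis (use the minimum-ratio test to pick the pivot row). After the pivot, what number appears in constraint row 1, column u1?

1/4

Ratio test on column p — row 1: (7/2)/2 = 7/4; row 2: entry 0 ≤ 0. Minimum is 7/4 at row 1 (t leaves); pivot element 2.
Divide row 1 by 2; eliminate column p from the other rows.
In the new row 1, the u1 entry is the old entry divided by the pivot: (1/2)/2 = 1/4.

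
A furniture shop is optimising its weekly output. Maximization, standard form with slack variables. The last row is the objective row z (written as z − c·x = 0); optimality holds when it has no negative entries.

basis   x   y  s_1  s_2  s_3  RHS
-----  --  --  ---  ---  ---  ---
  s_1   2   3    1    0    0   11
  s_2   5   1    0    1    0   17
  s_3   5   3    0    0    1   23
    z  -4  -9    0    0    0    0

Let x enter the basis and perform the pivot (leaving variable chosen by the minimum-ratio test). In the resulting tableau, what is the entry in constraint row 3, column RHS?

6

Ratio test on column x — row 1: 11/2 = 11/2; row 2: 17/5 = 17/5; row 3: 23/5 = 23/5. Minimum is 17/5 at row 2 (s_2 leaves); pivot element 5.
Divide row 2 by 5; eliminate column x from the other rows.
Row 3 update in column RHS: 23 − 5·(17/5) = 6.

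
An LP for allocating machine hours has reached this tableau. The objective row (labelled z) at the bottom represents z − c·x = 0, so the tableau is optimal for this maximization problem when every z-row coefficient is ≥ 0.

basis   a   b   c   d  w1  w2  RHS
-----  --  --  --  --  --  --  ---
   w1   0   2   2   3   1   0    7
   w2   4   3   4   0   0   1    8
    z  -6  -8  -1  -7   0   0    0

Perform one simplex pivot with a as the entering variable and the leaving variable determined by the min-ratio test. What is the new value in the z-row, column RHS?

Ratio test on column a — row 1: entry 0 ≤ 0; row 2: 8/4 = 2. Minimum is 2 at row 2 (w2 leaves); pivot element 4.
Divide row 2 by 4; eliminate column a from the other rows.
z-row update in column RHS: 0 − (-6)·2 = 12.

12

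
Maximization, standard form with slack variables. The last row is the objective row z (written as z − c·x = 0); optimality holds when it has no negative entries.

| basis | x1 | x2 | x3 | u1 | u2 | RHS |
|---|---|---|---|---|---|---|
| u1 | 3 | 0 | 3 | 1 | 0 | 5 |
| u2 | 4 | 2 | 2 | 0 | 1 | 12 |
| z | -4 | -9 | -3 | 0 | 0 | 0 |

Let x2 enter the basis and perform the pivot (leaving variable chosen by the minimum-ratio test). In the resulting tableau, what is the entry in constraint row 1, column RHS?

5

Ratio test on column x2 — row 1: entry 0 ≤ 0; row 2: 12/2 = 6. Minimum is 6 at row 2 (u2 leaves); pivot element 2.
Divide row 2 by 2; eliminate column x2 from the other rows.
Row 1 update in column RHS: 5 − 0·6 = 5.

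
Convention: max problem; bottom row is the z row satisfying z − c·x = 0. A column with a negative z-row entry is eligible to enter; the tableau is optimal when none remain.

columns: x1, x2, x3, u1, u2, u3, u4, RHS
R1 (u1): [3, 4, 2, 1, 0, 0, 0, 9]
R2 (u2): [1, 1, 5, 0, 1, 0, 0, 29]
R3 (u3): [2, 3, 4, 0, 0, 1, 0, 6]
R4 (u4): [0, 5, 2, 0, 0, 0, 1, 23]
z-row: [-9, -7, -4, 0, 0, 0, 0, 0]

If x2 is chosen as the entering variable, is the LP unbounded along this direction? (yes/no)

no

Column x2 has positive entries in row(s) 1, 2, 3, 4, so the ratio test bounds it — not unbounded.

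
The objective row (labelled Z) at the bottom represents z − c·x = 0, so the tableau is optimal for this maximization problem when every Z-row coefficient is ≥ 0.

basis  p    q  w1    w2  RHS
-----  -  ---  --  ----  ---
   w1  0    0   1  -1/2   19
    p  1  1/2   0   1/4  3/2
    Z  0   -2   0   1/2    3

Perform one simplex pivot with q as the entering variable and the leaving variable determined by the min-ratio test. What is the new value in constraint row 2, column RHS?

3

Ratio test on column q — row 1: entry 0 ≤ 0; row 2: (3/2)/(1/2) = 3. Minimum is 3 at row 2 (p leaves); pivot element 1/2.
Divide row 2 by 1/2; eliminate column q from the other rows.
In the new row 2, the RHS entry is the old entry divided by the pivot: (3/2)/(1/2) = 3.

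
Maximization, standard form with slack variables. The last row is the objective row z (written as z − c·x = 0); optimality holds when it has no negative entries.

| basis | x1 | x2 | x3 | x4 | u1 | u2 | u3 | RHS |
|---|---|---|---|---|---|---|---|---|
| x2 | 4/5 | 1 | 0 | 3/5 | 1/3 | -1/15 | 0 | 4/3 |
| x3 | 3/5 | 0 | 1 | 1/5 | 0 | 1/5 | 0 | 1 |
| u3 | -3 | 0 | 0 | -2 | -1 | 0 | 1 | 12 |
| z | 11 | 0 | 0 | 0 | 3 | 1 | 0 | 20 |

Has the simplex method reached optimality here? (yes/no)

Every z-row coefficient is ≥ 0, so the tableau is optimal.

yes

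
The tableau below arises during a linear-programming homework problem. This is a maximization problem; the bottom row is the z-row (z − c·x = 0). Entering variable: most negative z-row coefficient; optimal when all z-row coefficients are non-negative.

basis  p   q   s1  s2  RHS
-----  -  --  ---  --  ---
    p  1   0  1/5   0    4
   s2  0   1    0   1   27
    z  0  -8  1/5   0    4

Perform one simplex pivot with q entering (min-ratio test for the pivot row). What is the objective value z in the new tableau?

Ratio test on column q — row 1: entry 0 ≤ 0; row 2: 27/1 = 27. Minimum is 27 at row 2 (s2 leaves); pivot element 1.
Pivot on row 2; the z-row RHS becomes 4 − (-8)·27 = 220.

220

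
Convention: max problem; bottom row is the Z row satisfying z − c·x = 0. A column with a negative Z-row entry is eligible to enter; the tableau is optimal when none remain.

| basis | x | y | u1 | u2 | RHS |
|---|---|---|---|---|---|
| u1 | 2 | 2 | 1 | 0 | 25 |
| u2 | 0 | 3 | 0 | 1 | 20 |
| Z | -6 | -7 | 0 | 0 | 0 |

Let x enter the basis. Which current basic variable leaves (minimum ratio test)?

Column x entries and ratios — u1: 25/2 = 25/2; u2: 0 ≤ 0, skip.
Smallest ratio is 25/2 in the row of u1, so u1 leaves.

u1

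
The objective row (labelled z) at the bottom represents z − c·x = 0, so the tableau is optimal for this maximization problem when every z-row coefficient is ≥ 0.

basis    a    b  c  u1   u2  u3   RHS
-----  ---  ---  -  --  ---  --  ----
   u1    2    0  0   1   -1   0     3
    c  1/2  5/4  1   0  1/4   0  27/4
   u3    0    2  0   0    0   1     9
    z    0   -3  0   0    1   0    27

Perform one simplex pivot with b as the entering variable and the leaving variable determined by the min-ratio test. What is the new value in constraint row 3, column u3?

1/2

Ratio test on column b — row 1: entry 0 ≤ 0; row 2: (27/4)/(5/4) = 27/5; row 3: 9/2 = 9/2. Minimum is 9/2 at row 3 (u3 leaves); pivot element 2.
Divide row 3 by 2; eliminate column b from the other rows.
In the new row 3, the u3 entry is the old entry divided by the pivot: 1/2 = 1/2.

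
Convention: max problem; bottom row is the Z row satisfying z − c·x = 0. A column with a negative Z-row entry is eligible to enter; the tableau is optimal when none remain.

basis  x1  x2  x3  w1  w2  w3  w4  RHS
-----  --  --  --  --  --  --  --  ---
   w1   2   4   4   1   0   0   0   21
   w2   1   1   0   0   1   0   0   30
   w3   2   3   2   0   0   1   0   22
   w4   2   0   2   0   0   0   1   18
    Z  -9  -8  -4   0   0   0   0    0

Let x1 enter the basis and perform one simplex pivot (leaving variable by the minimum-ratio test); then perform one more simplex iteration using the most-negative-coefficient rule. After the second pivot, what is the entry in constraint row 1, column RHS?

3/4

Ratio test on column x1 — row 1: 21/2 = 21/2; row 2: 30/1 = 30; row 3: 22/2 = 11; row 4: 18/2 = 9. Minimum is 9 at row 4 (w4 leaves); pivot element 2.
Divide row 4 by 2; eliminate column x1 from the other rows.
Second iteration: most negative Z-row entry is -8 in column x2, so x2 enters.
Ratio test on column x2 — row 1: 3/4 = 3/4; row 2: 21/1 = 21; row 3: 4/3 = 4/3; row 4: entry 0 ≤ 0. Minimum is 3/4 at row 1 (w1 leaves); pivot element 4.
Divide row 1 by 4; eliminate column x2 from the other rows.
After both pivots, the entry at constraint row 1, column RHS is 3/4.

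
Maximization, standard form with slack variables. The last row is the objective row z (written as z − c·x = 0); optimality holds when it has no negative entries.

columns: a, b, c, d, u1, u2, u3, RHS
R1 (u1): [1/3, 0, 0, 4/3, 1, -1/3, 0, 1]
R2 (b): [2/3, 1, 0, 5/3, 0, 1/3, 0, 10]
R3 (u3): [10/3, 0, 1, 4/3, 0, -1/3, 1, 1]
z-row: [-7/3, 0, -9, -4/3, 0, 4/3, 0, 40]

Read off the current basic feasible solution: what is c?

c is not in the basis, so in the current basic feasible solution c = 0.

0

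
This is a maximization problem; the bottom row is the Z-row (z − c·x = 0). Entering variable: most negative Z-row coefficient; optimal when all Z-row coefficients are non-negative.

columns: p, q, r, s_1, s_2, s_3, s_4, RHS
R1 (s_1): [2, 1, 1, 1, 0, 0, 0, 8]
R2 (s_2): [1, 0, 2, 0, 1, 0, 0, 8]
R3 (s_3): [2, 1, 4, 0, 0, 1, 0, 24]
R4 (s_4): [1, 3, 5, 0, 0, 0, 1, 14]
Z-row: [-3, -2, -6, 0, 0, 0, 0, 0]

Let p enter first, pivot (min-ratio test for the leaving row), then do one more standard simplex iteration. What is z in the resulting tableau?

Ratio test on column p — row 1: 8/2 = 4; row 2: 8/1 = 8; row 3: 24/2 = 12; row 4: 14/1 = 14. Minimum is 4 at row 1 (s_1 leaves); pivot element 2.
Pivot on row 1; the Z-row RHS becomes 0 − (-3)·4 = 12.
Next entering variable (most negative Z-row entry -9/2): r.
Ratio test on column r — row 1: 4/(1/2) = 8; row 2: 4/(3/2) = 8/3; row 3: 16/3 = 16/3; row 4: 10/(9/2) = 20/9. Minimum is 20/9 at row 4 (s_4 leaves); pivot element 9/2.
After the second pivot the Z-row RHS is 12 − (-9/2)·(20/9) = 22.

22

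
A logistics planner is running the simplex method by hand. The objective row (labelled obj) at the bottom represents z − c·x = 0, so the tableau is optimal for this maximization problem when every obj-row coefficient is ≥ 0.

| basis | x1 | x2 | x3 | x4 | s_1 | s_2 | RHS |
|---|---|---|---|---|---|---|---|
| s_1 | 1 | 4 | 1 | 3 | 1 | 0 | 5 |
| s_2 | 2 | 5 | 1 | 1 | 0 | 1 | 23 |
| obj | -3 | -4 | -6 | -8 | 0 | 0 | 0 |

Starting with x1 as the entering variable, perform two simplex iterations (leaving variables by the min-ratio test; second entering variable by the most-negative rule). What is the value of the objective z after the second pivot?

Ratio test on column x1 — row 1: 5/1 = 5; row 2: 23/2 = 23/2. Minimum is 5 at row 1 (s_1 leaves); pivot element 1.
Pivot on row 1; the obj-row RHS becomes 0 − (-3)·5 = 15.
Next entering variable (most negative obj-row entry -3): x3.
Ratio test on column x3 — row 1: 5/1 = 5; row 2: entry -1 ≤ 0. Minimum is 5 at row 1 (x1 leaves); pivot element 1.
After the second pivot the obj-row RHS is 15 − (-3)·5 = 30.

30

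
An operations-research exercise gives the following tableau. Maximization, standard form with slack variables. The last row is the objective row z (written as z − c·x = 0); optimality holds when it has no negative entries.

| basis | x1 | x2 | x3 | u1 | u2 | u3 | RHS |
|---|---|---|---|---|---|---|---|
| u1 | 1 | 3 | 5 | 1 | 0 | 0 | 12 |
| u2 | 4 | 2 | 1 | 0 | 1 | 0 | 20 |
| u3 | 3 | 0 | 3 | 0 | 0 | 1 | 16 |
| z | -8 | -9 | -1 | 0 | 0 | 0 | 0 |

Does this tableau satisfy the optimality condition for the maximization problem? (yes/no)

The z-row has a negative entry -9 in column x2, so it is not optimal.

no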